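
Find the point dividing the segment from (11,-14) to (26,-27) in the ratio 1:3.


Px = (1*26 + 3*11)/4 = 59/4 = 14.7500
Py = (1*(-27) + 3*(-14))/4 = -69/4 = -17.2500

P = (14.7500, -17.2500)


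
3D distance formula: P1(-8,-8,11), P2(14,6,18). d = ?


dx=22, dy=14, dz=7
d = sqrt(484+196+49) = sqrt(729) = 27.0000

27.0000


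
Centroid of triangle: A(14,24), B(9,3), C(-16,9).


Gx = (14+9- 16)/3 = 7/3 = 2.3333
Gy = (24+3+9)/3 = 36/3 = 12.0000

G = (2.3333, 12.0000)


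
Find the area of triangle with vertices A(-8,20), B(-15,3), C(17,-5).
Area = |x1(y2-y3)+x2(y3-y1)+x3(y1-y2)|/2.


-8*(3+ 5) = -64
-15*(-5-20) = 375
17*(20-3) = 289
sum = 600
Area = |600|/2 = 300.0000

300.0000 sq units


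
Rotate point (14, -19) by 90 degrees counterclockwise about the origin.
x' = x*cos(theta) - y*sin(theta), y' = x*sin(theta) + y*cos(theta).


cos(90) = 0, sin(90) = 1
x' = 14*0 + 19*1 = 19
y' = 14*1 - 19*0 = 14

(19, 14)


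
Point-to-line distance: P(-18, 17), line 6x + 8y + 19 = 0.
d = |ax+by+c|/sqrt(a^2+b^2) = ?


|6*(-18) + 8*17 + 19| = |47| = 47
sqrt(36 + 64) = sqrt(100) = 10.0000
d = 47/sqrt(100) = 4.7000

4.7000


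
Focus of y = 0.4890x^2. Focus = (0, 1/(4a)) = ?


a = 0.4890
4a = 1.9560
focus = (0, 1/1.9560) = (0, 0.5112)

Focus = (0, 0.5112)


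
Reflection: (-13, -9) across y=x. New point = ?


Reflection rule for y=x: (y, x)
(-13, -9) -> (-9, -13)

(-9, -13)


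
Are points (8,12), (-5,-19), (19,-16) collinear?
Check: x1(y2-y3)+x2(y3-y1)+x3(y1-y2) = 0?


8*(-19+ 16) - 5*(-16-12) + 19*(12+ 19)
= -24 + 140 + 589 = 705

No, not collinear (determinant = 705)


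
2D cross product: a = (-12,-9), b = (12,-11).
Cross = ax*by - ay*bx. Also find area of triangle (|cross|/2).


cross = -12*(-11) + 9*12 = 132 + 108 = 240
Triangle area = |240|/2 = 240/2 = 120.0000

cross = 240, triangle area = 120.0000


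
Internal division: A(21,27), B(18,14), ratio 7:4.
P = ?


Px = (7*18 + 4*21)/11 = 210/11 = 19.0909
Py = (7*14 + 4*27)/11 = 206/11 = 18.7273

P = (19.0909, 18.7273)


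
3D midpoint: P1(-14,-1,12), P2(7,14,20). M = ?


Mx = (-14+7)/2 = -3.5000
My = (-1+14)/2 = 6.5000
Mz = (12+20)/2 = 16.0000

M = (-3.5000, 6.5000, 16.0000)


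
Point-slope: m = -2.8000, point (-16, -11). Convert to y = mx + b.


y + 11 = -2.8000(x + 16)
y = -2.8000x - 11 + 2.8000*(-16)
y = -2.8000x - 55.8000

y = -2.8000x - 55.8000


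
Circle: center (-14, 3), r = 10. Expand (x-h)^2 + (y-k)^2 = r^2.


(x+ 14)^2 + (y-3)^2 = 10^2
D = -2h = 28, E = -2k = -6
F = h^2+k^2-r^2 = 196+9-100 = 105

x^2 + y^2 + 28x - 6y + 105 = 0


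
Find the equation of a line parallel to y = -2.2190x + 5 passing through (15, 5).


Parallel lines have equal slopes.
m2 = -2.2190
b2 = 5 + 2.2190*15 = 38.2850

y = -2.2190x + 38.2850


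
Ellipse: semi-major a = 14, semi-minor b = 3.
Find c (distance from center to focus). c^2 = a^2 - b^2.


c^2 = 14^2 - 3^2 = 196 - 9 = 187
c = sqrt(187) = 13.6748

c = 13.6748


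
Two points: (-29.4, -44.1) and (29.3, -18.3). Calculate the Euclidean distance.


dx = 29.3 + 29.4 = 58.7
dy = -18.3 + 44.1 = 25.8
d = sqrt(3445.69 + 665.64) = sqrt(4111.33) = 64.1197

64.1197


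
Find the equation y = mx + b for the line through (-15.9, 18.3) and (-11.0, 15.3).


m = (-3.0)/(4.9) = -0.6122
b = y1 - m*x1 = 18.3 - (-3.0*(-15.9))/(4.9) = 18.3 - 9.7347 = 8.5653

y = -0.6122x + 8.5653


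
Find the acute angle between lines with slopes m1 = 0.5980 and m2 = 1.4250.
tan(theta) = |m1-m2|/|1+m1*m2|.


m1-m2 = -0.827
1+m1*m2 = 1.85215
tan(theta) = |-0.827/1.85215| = 0.446508
theta = arctan(|-0.827/1.85215|) = 24.0611 degrees (acute angle)

24.0611 degrees


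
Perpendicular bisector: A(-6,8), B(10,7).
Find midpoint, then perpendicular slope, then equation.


Midpoint = (2, 7.5)
Slope of AB = dy/dx = -1/16 = -0.0625
Perp slope = -dx/dy = 16/1 = 16.0000
b = My - (perp slope)*Mx = 7.5 + (16*2)/(-1) = 7.5 - 32.0000 = -24.5000

y = 16.0000x - 24.5000


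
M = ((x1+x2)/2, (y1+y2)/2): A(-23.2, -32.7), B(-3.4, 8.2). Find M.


Mx = (-23.2 - 3.4)/2 = -26.6/2 = -13.3000
My = (-32.7 + 8.2)/2 = -24.5/2 = -12.2500

(-13.3000, -12.2500)


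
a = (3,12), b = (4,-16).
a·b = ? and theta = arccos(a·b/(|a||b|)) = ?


a·b = 3*4 + 12*(-16) = 12 - 192 = -180
|a| = sqrt(9+144) = 12.3693
|b| = sqrt(16+256) = 16.4924
cos(theta) = -180/(sqrt(153)*sqrt(272)) = -180/sqrt(41616) = -0.882353
theta = arccos(-180/sqrt(41616)) = 151.9275 degrees

a·b = -180, theta = 151.9275 deg


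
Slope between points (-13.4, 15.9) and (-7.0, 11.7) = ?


dy = 11.7 - 15.9 = -4.2
dx = -7.0 + 13.4 = 6.4
m = -4.2/6.4 = -0.6563

m = -0.6563


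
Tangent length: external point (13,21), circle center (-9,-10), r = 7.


d = sqrt((13+ 9)^2 + (21+ 10)^2) = sqrt(484+961) = 38.0132
L = sqrt(1445.0000 - 49) = sqrt(1396.0000) = 37.3631

37.3631


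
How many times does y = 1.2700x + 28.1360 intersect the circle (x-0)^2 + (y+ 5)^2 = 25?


Substitute y = 1.2700x + 28.1360: (x-0)^2 + (1.2700x+28.1360+ 5)^2 = 25
Expand to Ax^2 + Bx + C = 0, where b-k = 33.136
A = 1+m^2 = 2.6129
B = 2(m(b-k) - h) = 2(1.2700*33.136 - 0) = 84.16544
C = h^2 + (b-k)^2 - r^2 = 0 + 1097.994496 - 25 = 1072.994496
disc = B^2-4AC = 7083.8213 - 11214.5093 = -4130.6880
disc < 0

0 intersection points


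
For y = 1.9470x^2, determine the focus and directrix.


a = 1.9470
1/(4a) = 0.1284
Focus = (0, 0.1284)
Directrix: y = -0.1284

Focus = (0, 0.1284), Directrix: y = -0.1284


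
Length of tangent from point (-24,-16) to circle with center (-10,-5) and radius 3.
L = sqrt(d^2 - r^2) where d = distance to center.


d = sqrt((-24+ 10)^2 + (-16+ 5)^2) = sqrt(196+121) = 17.8045
L = sqrt(317.0000 - 9) = sqrt(308.0000) = 17.5499

17.5499


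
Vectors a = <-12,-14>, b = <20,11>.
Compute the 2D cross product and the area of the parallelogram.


cross = -12*11 + 14*20 = -132 + 280 = 148
Parallelogram area = |148| = 148

cross = 148, parallelogram area = 148


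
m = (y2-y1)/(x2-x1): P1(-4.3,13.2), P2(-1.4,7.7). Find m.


dy = 7.7 - 13.2 = -5.5
dx = -1.4 + 4.3 = 2.9
m = -5.5/2.9 = -1.8966

m = -1.8966


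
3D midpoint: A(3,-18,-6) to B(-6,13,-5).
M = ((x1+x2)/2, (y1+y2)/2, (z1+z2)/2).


Mx = (3- 6)/2 = -1.5000
My = (-18+13)/2 = -2.5000
Mz = (-6- 5)/2 = -5.5000

M = (-1.5000, -2.5000, -5.5000)


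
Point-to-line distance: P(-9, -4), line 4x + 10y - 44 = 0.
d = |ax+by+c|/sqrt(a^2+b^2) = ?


|4*(-9) + 10*(-4) - 44| = |-120| = 120
sqrt(16 + 100) = sqrt(116) = 10.7703
d = 120/sqrt(116) = 11.1417

11.1417


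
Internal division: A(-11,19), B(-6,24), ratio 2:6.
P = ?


Px = (2*(-6) + 6*(-11))/8 = -78/8 = -9.7500
Py = (2*24 + 6*19)/8 = 162/8 = 20.2500

P = (-9.7500, 20.2500)


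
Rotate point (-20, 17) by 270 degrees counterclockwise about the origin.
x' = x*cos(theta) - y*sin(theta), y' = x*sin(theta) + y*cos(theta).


cos(270) = 0, sin(270) = -1
x' = -20*0 - 17*(-1) = 17
y' = -20*(-1) + 17*0 = 20

(17, 20)


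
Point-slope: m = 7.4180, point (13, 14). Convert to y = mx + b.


y - 14 = 7.4180(x - 13)
y = 7.4180x + 14 - 7.4180*13
y = 7.4180x - 82.4340

y = 7.4180x - 82.4340


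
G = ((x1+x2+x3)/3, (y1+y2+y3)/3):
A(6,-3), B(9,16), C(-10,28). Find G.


Gx = (6+9- 10)/3 = 5/3 = 1.6667
Gy = (-3+16+28)/3 = 41/3 = 13.6667

G = (1.6667, 13.6667)


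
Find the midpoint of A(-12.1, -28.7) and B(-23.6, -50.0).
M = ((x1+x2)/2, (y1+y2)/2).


Mx = (-12.1 - 23.6)/2 = -35.7/2 = -17.8500
My = (-28.7 - 50.0)/2 = -78.7/2 = -39.3500

(-17.8500, -39.3500)


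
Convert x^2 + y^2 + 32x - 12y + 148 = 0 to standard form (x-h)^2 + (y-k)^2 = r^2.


h = -D/2 = -32/2 = -16
k = -E/2 = 12/2 = 6
r^2 = h^2 + k^2 - F = 256 + 36 - 148 = 144
r = 12

Center (-16, 6), radius = 12


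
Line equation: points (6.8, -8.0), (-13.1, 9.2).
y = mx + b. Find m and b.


m = (17.2)/(-19.9) = -0.8643
b = y1 - m*x1 = -8.0 - (17.2*6.8)/(-19.9) = -8.0 + 5.8774 = -2.1226

y = -0.8643x - 2.1226


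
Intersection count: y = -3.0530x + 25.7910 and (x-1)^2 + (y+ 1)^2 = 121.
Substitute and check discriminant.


Substitute y = -3.0530x + 25.7910: (x-1)^2 + (-3.0530x+25.7910+ 1)^2 = 121
Expand to Ax^2 + Bx + C = 0, where b-k = 26.791
A = 1+m^2 = 10.320809
B = 2(m(b-k) - h) = 2(-3.0530*26.791 - 1) = -165.585846
C = h^2 + (b-k)^2 - r^2 = 1 + 717.757681 - 121 = 597.757681
disc = B^2-4AC = 27418.6724 - 24677.3714 = 2741.3010
disc > 0

2 intersection points


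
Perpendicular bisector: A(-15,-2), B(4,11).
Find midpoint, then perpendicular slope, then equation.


Midpoint = (-5.5, 4.5)
Slope of AB = dy/dx = 13/19 = 0.6842
Perp slope = -dx/dy = -19/13 = -1.4615
b = My - (perp slope)*Mx = 4.5 + (19*(-5.5))/13 = 4.5 - 8.0385 = -3.5385

y = -1.4615x - 3.5385


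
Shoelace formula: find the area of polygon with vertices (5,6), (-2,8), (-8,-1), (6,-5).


sum(xi*y_{i+1}) = 5*8 - 2*(-1) - 8*(-5) + 6*6 = 118
sum(yi*x_{i+1}) = 6*(-2) + 8*(-8) - 1*6 - 5*5 = -107
Area = |118 + 107|/2 = 225/2 = 112.5000

112.5000 sq units


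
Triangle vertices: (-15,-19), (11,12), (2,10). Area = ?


-15*(12-10) = -30
11*(10+ 19) = 319
2*(-19-12) = -62
sum = 227
Area = |227|/2 = 113.5000

113.5000 sq units


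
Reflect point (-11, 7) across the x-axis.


Reflection rule for x-axis: (x, -y)
(-11, 7) -> (-11, -7)

(-11, -7)


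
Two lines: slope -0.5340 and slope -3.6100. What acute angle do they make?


m1-m2 = 3.076
1+m1*m2 = 2.92774
tan(theta) = |3.076/2.92774| = 1.050640
theta = arctan(|3.076/2.92774|) = 46.4146 degrees (acute angle)

46.4146 degrees


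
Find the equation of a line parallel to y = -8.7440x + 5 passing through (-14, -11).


Parallel lines have equal slopes.
m2 = -8.7440
b2 = -11 + 8.7440*(-14) = -133.4160

y = -8.7440x - 133.4160


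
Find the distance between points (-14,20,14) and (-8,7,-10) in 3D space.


dx=6, dy=-13, dz=-24
d = sqrt(36+169+576) = sqrt(781) = 27.9464

27.9464


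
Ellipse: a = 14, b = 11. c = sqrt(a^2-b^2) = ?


c^2 = 14^2 - 11^2 = 196 - 121 = 75
c = sqrt(75) = 8.6603

c = 8.6603


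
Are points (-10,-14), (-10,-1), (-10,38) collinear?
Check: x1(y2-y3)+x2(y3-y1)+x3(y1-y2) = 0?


-10*(-1-38) - 10*(38+ 14) - 10*(-14+ 1)
= 390 - 520 + 130 = 0

Yes, collinear (determinant = 0)


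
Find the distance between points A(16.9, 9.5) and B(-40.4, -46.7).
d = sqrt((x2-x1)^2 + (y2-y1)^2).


dx = -40.4 - 16.9 = -57.3
dy = -46.7 - 9.5 = -56.2
d = sqrt(3283.29 + 3158.44) = sqrt(6441.73) = 80.2604

80.2604


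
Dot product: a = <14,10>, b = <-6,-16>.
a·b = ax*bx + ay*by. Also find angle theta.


a·b = 14*(-6) + 10*(-16) = -84 - 160 = -244
|a| = sqrt(196+100) = 17.2047
|b| = sqrt(36+256) = 17.0880
cos(theta) = -244/(sqrt(296)*sqrt(292)) = -244/sqrt(86432) = -0.829951
theta = arccos(-244/sqrt(86432)) = 146.0937 degrees

a·b = -244, theta = 146.0937 deg


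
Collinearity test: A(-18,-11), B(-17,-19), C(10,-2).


-18*(-19+ 2) - 17*(-2+ 11) + 10*(-11+ 19)
= 306 - 153 + 80 = 233

No, not collinear (determinant = 233)


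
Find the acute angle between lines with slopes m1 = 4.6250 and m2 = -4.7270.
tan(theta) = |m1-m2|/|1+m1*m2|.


m1-m2 = 9.352
1+m1*m2 = -20.862375
tan(theta) = |9.352/(-20.862375)| = 0.448271
theta = arctan(|9.352/(-20.862375)|) = 24.1453 degrees (acute angle)

24.1453 degrees


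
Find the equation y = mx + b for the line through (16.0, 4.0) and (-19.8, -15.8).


m = (-19.8)/(-35.8) = 0.5531
b = y1 - m*x1 = 4.0 - (-19.8*16.0)/(-35.8) = 4.0 - 8.8492 = -4.8492

y = 0.5531x - 4.8492


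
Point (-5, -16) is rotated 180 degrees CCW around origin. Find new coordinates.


cos(180) = -1, sin(180) = 0
x' = -5*(-1) + 16*0 = 5
y' = -5*0 - 16*(-1) = 16

(5, 16)


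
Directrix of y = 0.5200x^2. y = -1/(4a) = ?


a = 0.5200
1/(4a) = 0.4808
directrix: y = -0.4808 = -0.4808

y = -0.4808


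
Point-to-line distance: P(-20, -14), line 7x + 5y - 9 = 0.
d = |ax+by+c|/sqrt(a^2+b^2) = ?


|7*(-20) + 5*(-14) - 9| = |-219| = 219
sqrt(49 + 25) = sqrt(74) = 8.6023
d = 219/sqrt(74) = 25.4582

25.4582


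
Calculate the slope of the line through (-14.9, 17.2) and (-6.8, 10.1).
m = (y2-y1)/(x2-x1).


dy = 10.1 - 17.2 = -7.1
dx = -6.8 + 14.9 = 8.1
m = -7.1/8.1 = -0.8765

m = -0.8765


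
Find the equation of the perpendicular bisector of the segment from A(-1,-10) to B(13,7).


Midpoint = (6, -1.5)
Slope of AB = dy/dx = 17/14 = 1.2143
Perp slope = -dx/dy = -14/17 = -0.8235
b = My - (perp slope)*Mx = -1.5 + (14*6)/17 = -1.5 + 4.9412 = 3.4412

y = -0.8235x + 3.4412


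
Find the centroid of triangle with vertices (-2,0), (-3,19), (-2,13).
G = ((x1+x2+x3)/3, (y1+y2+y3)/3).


Gx = (-2- 3- 2)/3 = -7/3 = -2.3333
Gy = (0+19+13)/3 = 32/3 = 10.6667

G = (-2.3333, 10.6667)


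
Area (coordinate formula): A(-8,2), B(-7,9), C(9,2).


-8*(9-2) = -56
-7*(2-2) = 0
9*(2-9) = -63
sum = -119
Area = |-119|/2 = 59.5000

59.5000 sq units


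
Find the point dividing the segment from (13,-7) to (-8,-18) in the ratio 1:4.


Px = (1*(-8) + 4*13)/5 = 44/5 = 8.8000
Py = (1*(-18) + 4*(-7))/5 = -46/5 = -9.2000

P = (8.8000, -9.2000)


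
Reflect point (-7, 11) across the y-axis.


Reflection rule for y-axis: (-x, y)
(-7, 11) -> (7, 11)

(7, 11)


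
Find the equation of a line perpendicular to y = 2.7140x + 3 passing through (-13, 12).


Perpendicular slope = -1/m1 = -1/2.7140 = -0.3685
b2 = y0 - m2*x0 = 12 - 13/2.7140 = 12 - 4.7900 = 7.2100

y = -0.3685x + 7.2100


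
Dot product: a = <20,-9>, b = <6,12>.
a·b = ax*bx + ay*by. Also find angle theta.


a·b = 20*6 - 9*12 = 120 - 108 = 12
|a| = sqrt(400+81) = 21.9317
|b| = sqrt(36+144) = 13.4164
cos(theta) = 12/(sqrt(481)*sqrt(180)) = 12/sqrt(86580) = 0.040782
theta = arccos(12/sqrt(86580)) = 87.6627 degrees

a·b = 12, theta = 87.6627 deg


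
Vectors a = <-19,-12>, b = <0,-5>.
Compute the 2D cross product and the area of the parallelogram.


cross = -19*(-5) + 12*0 = 95 - 0 = 95
Parallelogram area = |95| = 95

cross = 95, parallelogram area = 95


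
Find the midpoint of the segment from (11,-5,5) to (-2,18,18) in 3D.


Mx = (11- 2)/2 = 4.5000
My = (-5+18)/2 = 6.5000
Mz = (5+18)/2 = 11.5000

M = (4.5000, 6.5000, 11.5000)


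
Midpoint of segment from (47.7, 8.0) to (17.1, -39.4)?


Mx = (47.7 + 17.1)/2 = 64.8/2 = 32.4000
My = (8.0 - 39.4)/2 = -31.4/2 = -15.7000

(32.4000, -15.7000)


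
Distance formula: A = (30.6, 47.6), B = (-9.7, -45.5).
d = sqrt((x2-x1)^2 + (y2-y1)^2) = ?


dx = -9.7 - 30.6 = -40.3
dy = -45.5 - 47.6 = -93.1
d = sqrt(1624.09 + 8667.61) = sqrt(10291.7) = 101.4480

101.4480


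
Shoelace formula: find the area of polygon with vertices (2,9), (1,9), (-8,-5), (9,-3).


sum(xi*y_{i+1}) = 2*9 + 1*(-5) - 8*(-3) + 9*9 = 118
sum(yi*x_{i+1}) = 9*1 + 9*(-8) - 5*9 - 3*2 = -114
Area = |118 + 114|/2 = 232/2 = 116.0000

116.0000 sq units


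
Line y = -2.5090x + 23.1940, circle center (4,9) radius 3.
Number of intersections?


Substitute y = -2.5090x + 23.1940: (x-4)^2 + (-2.5090x+23.1940-9)^2 = 9
Expand to Ax^2 + Bx + C = 0, where b-k = 14.194
A = 1+m^2 = 7.295081
B = 2(m(b-k) - h) = 2(-2.5090*14.194 - 4) = -79.225492
C = h^2 + (b-k)^2 - r^2 = 16 + 201.469636 - 9 = 208.469636
disc = B^2-4AC = 6276.6786 - 6083.2115 = 193.4671
disc > 0

2 intersection points


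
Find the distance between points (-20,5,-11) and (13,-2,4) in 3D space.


dx=33, dy=-7, dz=15
d = sqrt(1089+49+225) = sqrt(1363) = 36.9188

36.9188


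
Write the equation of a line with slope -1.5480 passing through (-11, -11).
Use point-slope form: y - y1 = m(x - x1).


y + 11 = -1.5480(x + 11)
y = -1.5480x - 11 + 1.5480*(-11)
y = -1.5480x - 28.0280

y = -1.5480x - 28.0280


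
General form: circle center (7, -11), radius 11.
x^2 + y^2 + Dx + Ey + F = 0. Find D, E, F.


(x-7)^2 + (y+ 11)^2 = 11^2
D = -2h = -14, E = -2k = 22
F = h^2+k^2-r^2 = 49+121-121 = 49

D = -14, E = 22, F = 49


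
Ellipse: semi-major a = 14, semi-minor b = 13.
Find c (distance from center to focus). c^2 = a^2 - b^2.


c^2 = 14^2 - 13^2 = 196 - 169 = 27
c = sqrt(27) = 5.1962

c = 5.1962


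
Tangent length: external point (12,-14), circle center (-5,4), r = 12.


d = sqrt((12+ 5)^2 + (-14-4)^2) = sqrt(289+324) = 24.7588
L = sqrt(613.0000 - 144) = sqrt(469.0000) = 21.6564

21.6564


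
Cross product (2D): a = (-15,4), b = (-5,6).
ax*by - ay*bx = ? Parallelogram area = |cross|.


cross = -15*6 - 4*(-5) = -90 + 20 = -70
Parallelogram area = |-70| = 70

cross = -70, parallelogram area = 70


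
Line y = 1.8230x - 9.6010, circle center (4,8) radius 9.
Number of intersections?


Substitute y = 1.8230x - 9.6010: (x-4)^2 + (1.8230x- 9.6010-8)^2 = 81
Expand to Ax^2 + Bx + C = 0, where b-k = -17.601
A = 1+m^2 = 4.323329
B = 2(m(b-k) - h) = 2(1.8230*(-17.601) - 4) = -72.173246
C = h^2 + (b-k)^2 - r^2 = 16 + 309.795201 - 81 = 244.795201
disc = B^2-4AC = 5208.9774 - 4233.3208 = 975.6566
disc > 0

2 intersection points


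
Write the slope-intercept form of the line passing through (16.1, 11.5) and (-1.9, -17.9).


m = (-29.4)/(-18.0) = 1.6333
b = y1 - m*x1 = 11.5 - (-29.4*16.1)/(-18.0) = 11.5 - 26.2967 = -14.7967

y = 1.6333x - 14.7967


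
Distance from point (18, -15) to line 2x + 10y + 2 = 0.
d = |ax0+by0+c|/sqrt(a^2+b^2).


|2*18 + 10*(-15) + 2| = |-112| = 112
sqrt(4 + 100) = sqrt(104) = 10.1980
d = 112/sqrt(104) = 10.9825

10.9825


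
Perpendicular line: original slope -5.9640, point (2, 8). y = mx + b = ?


Perpendicular slope = -1/m1 = -1/(-5.9640) = 0.1677
b2 = y0 - m2*x0 = 8 + 2/(-5.9640) = 8 - 0.3353 = 7.6647

y = 0.1677x + 7.6647


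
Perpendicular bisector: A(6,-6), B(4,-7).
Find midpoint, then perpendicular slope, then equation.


Midpoint = (5, -6.5)
Slope of AB = dy/dx = -1/(-2) = 0.5000
Perp slope = -dx/dy = -2/1 = -2.0000
b = My - (perp slope)*Mx = -6.5 + (-2*5)/(-1) = -6.5 + 10.0000 = 3.5000

y = -2.0000x + 3.5000


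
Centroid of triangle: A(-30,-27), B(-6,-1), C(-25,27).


Gx = (-30- 6- 25)/3 = -61/3 = -20.3333
Gy = (-27- 1+27)/3 = -1/3 = -0.3333

G = (-20.3333, -0.3333)


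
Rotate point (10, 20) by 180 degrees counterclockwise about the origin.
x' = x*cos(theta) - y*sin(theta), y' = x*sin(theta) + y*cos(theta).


cos(180) = -1, sin(180) = 0
x' = 10*(-1) - 20*0 = -10
y' = 10*0 + 20*(-1) = -20

(-10, -20)


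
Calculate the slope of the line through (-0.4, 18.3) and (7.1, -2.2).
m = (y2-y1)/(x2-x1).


dy = -2.2 - 18.3 = -20.5
dx = 7.1 + 0.4 = 7.5
m = -20.5/7.5 = -2.7333

m = -2.7333


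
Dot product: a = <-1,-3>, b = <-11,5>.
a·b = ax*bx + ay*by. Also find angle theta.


a·b = -1*(-11) - 3*5 = 11 - 15 = -4
|a| = sqrt(1+9) = 3.1623
|b| = sqrt(121+25) = 12.0830
cos(theta) = -4/(sqrt(10)*sqrt(146)) = -4/sqrt(1460) = -0.104685
theta = arccos(-4/sqrt(1460)) = 96.0090 degrees

a·b = -4, theta = 96.0090 deg


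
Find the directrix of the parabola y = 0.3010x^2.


a = 0.3010
1/(4a) = 0.8306
directrix: y = -0.8306 = -0.8306

y = -0.8306


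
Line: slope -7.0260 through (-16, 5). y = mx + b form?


y - 5 = -7.0260(x + 16)
y = -7.0260x + 5 + 7.0260*(-16)
y = -7.0260x - 107.4160

y = -7.0260x - 107.4160


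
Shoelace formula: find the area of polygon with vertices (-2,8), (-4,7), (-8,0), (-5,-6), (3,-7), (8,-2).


sum(xi*y_{i+1}) = -2*7 - 4*0 - 8*(-6) - 5*(-7) + 3*(-2) + 8*8 = 127
sum(yi*x_{i+1}) = 8*(-4) + 7*(-8) + 0*(-5) - 6*3 - 7*8 - 2*(-2) = -158
Area = |127 + 158|/2 = 285/2 = 142.5000

142.5000 sq units


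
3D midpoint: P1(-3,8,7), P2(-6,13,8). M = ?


Mx = (-3- 6)/2 = -4.5000
My = (8+13)/2 = 10.5000
Mz = (7+8)/2 = 7.5000

M = (-4.5000, 10.5000, 7.5000)


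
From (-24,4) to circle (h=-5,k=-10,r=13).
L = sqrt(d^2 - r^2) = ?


d = sqrt((-24+ 5)^2 + (4+ 10)^2) = sqrt(361+196) = 23.6008
L = sqrt(557.0000 - 169) = sqrt(388.0000) = 19.6977

19.6977


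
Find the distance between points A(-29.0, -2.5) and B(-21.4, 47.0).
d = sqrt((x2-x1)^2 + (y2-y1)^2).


dx = -21.4 + 29.0 = 7.6
dy = 47.0 + 2.5 = 49.5
d = sqrt(57.76 + 2450.25) = sqrt(2508.01) = 50.0800

50.0800


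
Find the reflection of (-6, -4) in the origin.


Reflection rule for origin: (-x, -y)
(-6, -4) -> (6, 4)

(6, 4)


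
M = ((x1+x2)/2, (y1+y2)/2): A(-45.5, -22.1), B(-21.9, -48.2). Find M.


Mx = (-45.5 - 21.9)/2 = -67.4/2 = -33.7000
My = (-22.1 - 48.2)/2 = -70.3/2 = -35.1500

(-33.7000, -35.1500)


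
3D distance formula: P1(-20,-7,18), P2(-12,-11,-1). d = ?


dx=8, dy=-4, dz=-19
d = sqrt(64+16+361) = sqrt(441) = 21.0000

21.0000


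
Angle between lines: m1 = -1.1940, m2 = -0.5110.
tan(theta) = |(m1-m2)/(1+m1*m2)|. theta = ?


m1-m2 = -0.683
1+m1*m2 = 1.610134
tan(theta) = |-0.683/1.610134| = 0.424188
theta = arctan(|-0.683/1.610134|) = 22.9861 degrees (acute angle)

22.9861 degrees


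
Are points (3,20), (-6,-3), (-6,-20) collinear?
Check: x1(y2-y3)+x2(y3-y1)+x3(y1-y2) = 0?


3*(-3+ 20) - 6*(-20-20) - 6*(20+ 3)
= 51 + 240 - 138 = 153

No, not collinear (determinant = 153)


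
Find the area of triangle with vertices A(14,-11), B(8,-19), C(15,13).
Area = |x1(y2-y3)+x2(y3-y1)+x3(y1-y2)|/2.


14*(-19-13) = -448
8*(13+ 11) = 192
15*(-11+ 19) = 120
sum = -136
Area = |-136|/2 = 68.0000

68.0000 sq units


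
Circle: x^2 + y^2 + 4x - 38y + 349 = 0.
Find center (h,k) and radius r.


h = -D/2 = -4/2 = -2
k = -E/2 = 38/2 = 19
r^2 = h^2 + k^2 - F = 4 + 361 - 349 = 16
r = 4

Center (-2, 19), radius = 4


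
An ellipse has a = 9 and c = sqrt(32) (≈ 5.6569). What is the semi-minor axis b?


b^2 = 9^2 - (sqrt(32))^2 = 81 - 32 = 49
b = sqrt(49) = 7

b = 7


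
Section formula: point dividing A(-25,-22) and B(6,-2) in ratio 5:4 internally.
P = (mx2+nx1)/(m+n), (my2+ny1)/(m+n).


Px = (5*6 + 4*(-25))/9 = -70/9 = -7.7778
Py = (5*(-2) + 4*(-22))/9 = -98/9 = -10.8889

P = (-7.7778, -10.8889)


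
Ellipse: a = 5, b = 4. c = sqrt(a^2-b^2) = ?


c^2 = 5^2 - 4^2 = 25 - 16 = 9
c = sqrt(9) = 3.0000

c = 3.0000


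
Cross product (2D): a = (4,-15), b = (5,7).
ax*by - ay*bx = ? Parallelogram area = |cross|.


cross = 4*7 + 15*5 = 28 + 75 = 103
Parallelogram area = |103| = 103

cross = 103, parallelogram area = 103


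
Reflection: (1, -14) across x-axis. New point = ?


Reflection rule for x-axis: (x, -y)
(1, -14) -> (1, 14)

(1, 14)


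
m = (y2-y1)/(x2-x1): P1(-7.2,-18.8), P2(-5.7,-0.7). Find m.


dy = -0.7 + 18.8 = 18.1
dx = -5.7 + 7.2 = 1.5
m = 18.1/1.5 = 12.0667

m = 12.0667


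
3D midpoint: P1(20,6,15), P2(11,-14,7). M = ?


Mx = (20+11)/2 = 15.5000
My = (6- 14)/2 = -4.0000
Mz = (15+7)/2 = 11.0000

M = (15.5000, -4.0000, 11.0000)


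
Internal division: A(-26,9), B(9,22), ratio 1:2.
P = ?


Px = (1*9 + 2*(-26))/3 = -43/3 = -14.3333
Py = (1*22 + 2*9)/3 = 40/3 = 13.3333

P = (-14.3333, 13.3333)


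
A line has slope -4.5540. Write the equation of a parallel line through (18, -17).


Parallel lines have equal slopes.
m2 = -4.5540
b2 = -17 + 4.5540*18 = 64.9720

y = -4.5540x + 64.9720


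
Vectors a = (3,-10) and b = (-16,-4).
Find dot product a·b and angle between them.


a·b = 3*(-16) - 10*(-4) = -48 + 40 = -8
|a| = sqrt(9+100) = 10.4403
|b| = sqrt(256+16) = 16.4924
cos(theta) = -8/(sqrt(109)*sqrt(272)) = -8/sqrt(29648) = -0.046461
theta = arccos(-8/sqrt(29648)) = 92.6630 degrees

a·b = -8, theta = 92.6630 deg


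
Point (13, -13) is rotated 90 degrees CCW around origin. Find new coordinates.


cos(90) = 0, sin(90) = 1
x' = 13*0 + 13*1 = 13
y' = 13*1 - 13*0 = 13

(13, 13)


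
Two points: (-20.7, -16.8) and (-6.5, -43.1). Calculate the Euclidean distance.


dx = -6.5 + 20.7 = 14.2
dy = -43.1 + 16.8 = -26.3
d = sqrt(201.64 + 691.69) = sqrt(893.33) = 29.8886

29.8886


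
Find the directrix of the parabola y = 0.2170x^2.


a = 0.2170
1/(4a) = 1.1521
directrix: y = -1.1521 = -1.1521

y = -1.1521


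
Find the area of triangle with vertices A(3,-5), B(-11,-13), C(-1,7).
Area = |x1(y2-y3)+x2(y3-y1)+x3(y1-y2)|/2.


3*(-13-7) = -60
-11*(7+ 5) = -132
-1*(-5+ 13) = -8
sum = -200
Area = |-200|/2 = 100.0000

100.0000 sq units


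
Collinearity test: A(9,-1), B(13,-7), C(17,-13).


9*(-7+ 13) + 13*(-13+ 1) + 17*(-1+ 7)
= 54 - 156 + 102 = 0

Yes, collinear (determinant = 0)


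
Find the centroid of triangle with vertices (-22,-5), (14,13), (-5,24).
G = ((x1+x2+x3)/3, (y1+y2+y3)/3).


Gx = (-22+14- 5)/3 = -13/3 = -4.3333
Gy = (-5+13+24)/3 = 32/3 = 10.6667

G = (-4.3333, 10.6667)


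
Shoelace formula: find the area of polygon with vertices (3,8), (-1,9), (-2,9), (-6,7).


sum(xi*y_{i+1}) = 3*9 - 1*9 - 2*7 - 6*8 = -44
sum(yi*x_{i+1}) = 8*(-1) + 9*(-2) + 9*(-6) + 7*3 = -59
Area = |-44 + 59|/2 = 15/2 = 7.5000

7.5000 sq units


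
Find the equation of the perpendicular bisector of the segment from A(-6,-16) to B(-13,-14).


Midpoint = (-9.5, -15)
Slope of AB = dy/dx = 2/(-7) = -0.2857
Perp slope = -dx/dy = 7/2 = 3.5000
b = My - (perp slope)*Mx = -15 + (-7*(-9.5))/2 = -15 + 33.2500 = 18.2500

y = 3.5000x + 18.2500


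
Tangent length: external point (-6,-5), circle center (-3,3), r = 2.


d = sqrt((-6+ 3)^2 + (-5-3)^2) = sqrt(9+64) = 8.5440
L = sqrt(73.0000 - 4) = sqrt(69.0000) = 8.3066

8.3066


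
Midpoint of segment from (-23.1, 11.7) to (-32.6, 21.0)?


Mx = (-23.1 - 32.6)/2 = -55.7/2 = -27.8500
My = (11.7 + 21.0)/2 = 32.7/2 = 16.3500

(-27.8500, 16.3500)


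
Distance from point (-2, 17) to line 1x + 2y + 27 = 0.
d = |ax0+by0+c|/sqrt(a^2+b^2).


|1*(-2) + 2*17 + 27| = |59| = 59
sqrt(1 + 4) = sqrt(5) = 2.2361
d = 59/sqrt(5) = 26.3856

26.3856


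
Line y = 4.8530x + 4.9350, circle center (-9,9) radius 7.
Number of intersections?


Substitute y = 4.8530x + 4.9350: (x+ 9)^2 + (4.8530x+4.9350-9)^2 = 49
Expand to Ax^2 + Bx + C = 0, where b-k = -4.065
A = 1+m^2 = 24.551609
B = 2(m(b-k) - h) = 2(4.8530*(-4.065) + 9) = -21.45489
C = h^2 + (b-k)^2 - r^2 = 81 + 16.524225 - 49 = 48.524225
disc = B^2-4AC = 460.3123 - 4765.3912 = -4305.0789
disc < 0

0 intersection points


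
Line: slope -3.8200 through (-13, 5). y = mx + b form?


y - 5 = -3.8200(x + 13)
y = -3.8200x + 5 + 3.8200*(-13)
y = -3.8200x - 44.6600

y = -3.8200x - 44.6600


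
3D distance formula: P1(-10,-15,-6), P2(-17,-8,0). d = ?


dx=-7, dy=7, dz=6
d = sqrt(49+49+36) = sqrt(134) = 11.5758

11.5758


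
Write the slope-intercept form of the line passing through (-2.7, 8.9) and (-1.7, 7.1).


m = (-1.8)/(1) = -1.8000
b = y1 - m*x1 = 8.9 - (-1.8*(-2.7))/(1) = 8.9 - 4.8600 = 4.0400

y = -1.8000x + 4.0400


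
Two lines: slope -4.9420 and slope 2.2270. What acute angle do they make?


m1-m2 = -7.169
1+m1*m2 = -10.005834
tan(theta) = |-7.169/(-10.005834)| = 0.716482
theta = arctan(|-7.169/(-10.005834)|) = 35.6209 degrees (acute angle)

35.6209 degrees


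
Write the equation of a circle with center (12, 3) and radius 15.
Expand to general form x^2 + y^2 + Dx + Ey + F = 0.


(x-12)^2 + (y-3)^2 = 15^2
D = -2h = -24, E = -2k = -6
F = h^2+k^2-r^2 = 144+9-225 = -72

x^2 + y^2 - 24x - 6y - 72 = 0


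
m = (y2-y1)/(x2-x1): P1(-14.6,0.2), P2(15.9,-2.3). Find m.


dy = -2.3 - 0.2 = -2.5
dx = 15.9 + 14.6 = 30.5
m = -2.5/30.5 = -0.0820

m = -0.0820


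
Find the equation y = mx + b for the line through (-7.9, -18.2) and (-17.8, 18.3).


m = (36.5)/(-9.9) = -3.6869
b = y1 - m*x1 = -18.2 - (36.5*(-7.9))/(-9.9) = -18.2 - 29.1263 = -47.3263

y = -3.6869x - 47.3263


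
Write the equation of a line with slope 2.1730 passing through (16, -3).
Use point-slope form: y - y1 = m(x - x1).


y + 3 = 2.1730(x - 16)
y = 2.1730x - 3 - 2.1730*16
y = 2.1730x - 37.7680

y = 2.1730x - 37.7680


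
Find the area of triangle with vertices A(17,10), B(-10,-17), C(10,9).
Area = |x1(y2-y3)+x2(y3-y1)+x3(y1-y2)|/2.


17*(-17-9) = -442
-10*(9-10) = 10
10*(10+ 17) = 270
sum = -162
Area = |-162|/2 = 81.0000

81.0000 sq units


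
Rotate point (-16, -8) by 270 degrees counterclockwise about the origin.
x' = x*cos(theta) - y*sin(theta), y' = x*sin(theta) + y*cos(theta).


cos(270) = 0, sin(270) = -1
x' = -16*0 + 8*(-1) = -8
y' = -16*(-1) - 8*0 = 16

(-8, 16)


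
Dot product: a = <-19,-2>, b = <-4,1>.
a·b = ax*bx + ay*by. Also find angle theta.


a·b = -19*(-4) - 2*1 = 76 - 2 = 74
|a| = sqrt(361+4) = 19.1050
|b| = sqrt(16+1) = 4.1231
cos(theta) = 74/(sqrt(365)*sqrt(17)) = 74/sqrt(6205) = 0.939422
theta = arccos(74/sqrt(6205)) = 20.0452 degrees

a·b = 74, theta = 20.0452 deg


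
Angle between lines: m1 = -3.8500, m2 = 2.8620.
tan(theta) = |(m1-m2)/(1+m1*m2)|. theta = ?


m1-m2 = -6.712
1+m1*m2 = -10.0187
tan(theta) = |-6.712/(-10.0187)| = 0.669947
theta = arctan(|-6.712/(-10.0187)|) = 33.8200 degrees (acute angle)

33.8200 degrees


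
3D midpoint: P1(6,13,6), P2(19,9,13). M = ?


Mx = (6+19)/2 = 12.5000
My = (13+9)/2 = 11.0000
Mz = (6+13)/2 = 9.5000

M = (12.5000, 11.0000, 9.5000)


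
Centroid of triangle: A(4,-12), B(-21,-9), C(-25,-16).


Gx = (4- 21- 25)/3 = -42/3 = -14.0000
Gy = (-12- 9- 16)/3 = -37/3 = -12.3333

G = (-14.0000, -12.3333)


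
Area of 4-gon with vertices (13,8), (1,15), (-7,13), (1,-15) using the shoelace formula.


sum(xi*y_{i+1}) = 13*15 + 1*13 - 7*(-15) + 1*8 = 321
sum(yi*x_{i+1}) = 8*1 + 15*(-7) + 13*1 - 15*13 = -279
Area = |321 + 279|/2 = 600/2 = 300.0000

300.0000 sq units


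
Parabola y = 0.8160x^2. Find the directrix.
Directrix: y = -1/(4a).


a = 0.8160
1/(4a) = 0.3064
directrix: y = -0.3064 = -0.3064

y = -0.3064


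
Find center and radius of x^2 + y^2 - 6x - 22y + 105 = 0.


h = -D/2 = 6/2 = 3
k = -E/2 = 22/2 = 11
r^2 = h^2 + k^2 - F = 9 + 121 - 105 = 25
r = 5

Center (3, 11), radius = 5


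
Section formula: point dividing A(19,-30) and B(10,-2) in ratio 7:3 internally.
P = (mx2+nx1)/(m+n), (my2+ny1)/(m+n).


Px = (7*10 + 3*19)/10 = 127/10 = 12.7000
Py = (7*(-2) + 3*(-30))/10 = -104/10 = -10.4000

P = (12.7000, -10.4000)


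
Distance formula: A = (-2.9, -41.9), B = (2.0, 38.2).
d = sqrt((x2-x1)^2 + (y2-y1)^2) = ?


dx = 2.0 + 2.9 = 4.9
dy = 38.2 + 41.9 = 80.1
d = sqrt(24.01 + 6416.01) = sqrt(6440.02) = 80.2497

80.2497


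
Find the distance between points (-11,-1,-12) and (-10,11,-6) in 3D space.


dx=1, dy=12, dz=6
d = sqrt(1+144+36) = sqrt(181) = 13.4536

13.4536


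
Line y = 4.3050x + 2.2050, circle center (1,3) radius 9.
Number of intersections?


Substitute y = 4.3050x + 2.2050: (x-1)^2 + (4.3050x+2.2050-3)^2 = 81
Expand to Ax^2 + Bx + C = 0, where b-k = -0.795
A = 1+m^2 = 19.533025
B = 2(m(b-k) - h) = 2(4.3050*(-0.795) - 1) = -8.84495
C = h^2 + (b-k)^2 - r^2 = 1 + 0.632025 - 81 = -79.367975
disc = B^2-4AC = 78.2331 + 6201.1866 = 6279.4197
disc > 0

2 intersection points


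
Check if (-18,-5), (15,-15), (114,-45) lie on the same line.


-18*(-15+ 45) + 15*(-45+ 5) + 114*(-5+ 15)
= -540 - 600 + 1140 = 0

Yes, collinear (determinant = 0)


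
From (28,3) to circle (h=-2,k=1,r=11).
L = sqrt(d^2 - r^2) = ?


d = sqrt((28+ 2)^2 + (3-1)^2) = sqrt(900+4) = 30.0666
L = sqrt(904.0000 - 121) = sqrt(783.0000) = 27.9821

27.9821


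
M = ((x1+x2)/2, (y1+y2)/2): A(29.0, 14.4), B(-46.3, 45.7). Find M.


Mx = (29.0 - 46.3)/2 = -17.3/2 = -8.6500
My = (14.4 + 45.7)/2 = 60.1/2 = 30.0500

(-8.6500, 30.0500)


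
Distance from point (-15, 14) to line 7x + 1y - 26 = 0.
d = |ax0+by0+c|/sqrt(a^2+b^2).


|7*(-15) + 1*14 - 26| = |-117| = 117
sqrt(49 + 1) = sqrt(50) = 7.0711
d = 117/sqrt(50) = 16.5463

16.5463


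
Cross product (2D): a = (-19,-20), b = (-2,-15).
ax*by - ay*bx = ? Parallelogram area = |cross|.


cross = -19*(-15) + 20*(-2) = 285 - 40 = 245
Parallelogram area = |245| = 245

cross = 245, parallelogram area = 245


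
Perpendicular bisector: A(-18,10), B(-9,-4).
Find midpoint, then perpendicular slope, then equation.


Midpoint = (-13.5, 3)
Slope of AB = dy/dx = -14/9 = -1.5556
Perp slope = -dx/dy = 9/14 = 0.6429
b = My - (perp slope)*Mx = 3 + (9*(-13.5))/(-14) = 3 + 8.6786 = 11.6786

y = 0.6429x + 11.6786


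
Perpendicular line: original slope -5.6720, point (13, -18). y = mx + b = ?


Perpendicular slope = -1/m1 = -1/(-5.6720) = 0.1763
b2 = y0 - m2*x0 = -18 + 13/(-5.6720) = -18 - 2.2920 = -20.2920

y = 0.1763x - 20.2920


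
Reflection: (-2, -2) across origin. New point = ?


Reflection rule for origin: (-x, -y)
(-2, -2) -> (2, 2)

(2, 2)


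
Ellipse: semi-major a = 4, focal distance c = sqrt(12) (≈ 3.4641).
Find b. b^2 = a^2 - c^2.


b^2 = 4^2 - (sqrt(12))^2 = 16 - 12 = 4
b = sqrt(4) = 2

b = 2


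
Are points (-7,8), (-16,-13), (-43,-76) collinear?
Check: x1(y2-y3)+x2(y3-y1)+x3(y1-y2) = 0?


-7*(-13+ 76) - 16*(-76-8) - 43*(8+ 13)
= -441 + 1344 - 903 = 0

Yes, collinear (determinant = 0)


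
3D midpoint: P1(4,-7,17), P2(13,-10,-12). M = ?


Mx = (4+13)/2 = 8.5000
My = (-7- 10)/2 = -8.5000
Mz = (17- 12)/2 = 2.5000

M = (8.5000, -8.5000, 2.5000)


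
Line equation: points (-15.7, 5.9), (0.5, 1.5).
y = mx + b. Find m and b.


m = (-4.4)/(16.2) = -0.2716
b = y1 - m*x1 = 5.9 - (-4.4*(-15.7))/(16.2) = 5.9 - 4.2642 = 1.6358

y = -0.2716x + 1.6358


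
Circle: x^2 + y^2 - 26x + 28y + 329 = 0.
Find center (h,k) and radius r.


h = -D/2 = 26/2 = 13
k = -E/2 = -28/2 = -14
r^2 = h^2 + k^2 - F = 169 + 196 - 329 = 36
r = 6

Center (13, -14), radius = 6


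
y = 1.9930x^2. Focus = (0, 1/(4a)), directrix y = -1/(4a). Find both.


a = 1.9930
1/(4a) = 0.1254
Focus = (0, 0.1254)
Directrix: y = -0.1254

Focus = (0, 0.1254), Directrix: y = -0.1254


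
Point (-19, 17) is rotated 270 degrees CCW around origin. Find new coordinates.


cos(270) = 0, sin(270) = -1
x' = -19*0 - 17*(-1) = 17
y' = -19*(-1) + 17*0 = 19

(17, 19)


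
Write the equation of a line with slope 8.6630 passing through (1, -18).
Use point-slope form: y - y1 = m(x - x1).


y + 18 = 8.6630(x - 1)
y = 8.6630x - 18 - 8.6630*1
y = 8.6630x - 26.6630

y = 8.6630x - 26.6630


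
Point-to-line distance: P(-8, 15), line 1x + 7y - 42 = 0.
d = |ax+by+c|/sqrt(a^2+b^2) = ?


|1*(-8) + 7*15 - 42| = |55| = 55
sqrt(1 + 49) = sqrt(50) = 7.0711
d = 55/sqrt(50) = 7.7782

7.7782


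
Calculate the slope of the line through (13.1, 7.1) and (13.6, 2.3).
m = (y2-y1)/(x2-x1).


dy = 2.3 - 7.1 = -4.8
dx = 13.6 - 13.1 = 0.5
m = -4.8/0.5 = -9.6000

m = -9.6000


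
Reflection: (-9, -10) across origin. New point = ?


Reflection rule for origin: (-x, -y)
(-9, -10) -> (9, 10)

(9, 10)


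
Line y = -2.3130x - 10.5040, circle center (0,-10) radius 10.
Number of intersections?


Substitute y = -2.3130x - 10.5040: (x-0)^2 + (-2.3130x- 10.5040+ 10)^2 = 100
Expand to Ax^2 + Bx + C = 0, where b-k = -0.504
A = 1+m^2 = 6.349969
B = 2(m(b-k) - h) = 2(-2.3130*(-0.504) - 0) = 2.331504
C = h^2 + (b-k)^2 - r^2 = 0 + 0.254016 - 100 = -99.745984
disc = B^2-4AC = 5.4359 + 2533.5356 = 2538.9715
disc > 0

2 intersection points


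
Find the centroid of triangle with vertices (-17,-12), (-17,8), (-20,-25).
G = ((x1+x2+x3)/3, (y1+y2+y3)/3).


Gx = (-17- 17- 20)/3 = -54/3 = -18.0000
Gy = (-12+8- 25)/3 = -29/3 = -9.6667

G = (-18.0000, -9.6667)


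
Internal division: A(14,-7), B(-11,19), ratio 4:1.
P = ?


Px = (4*(-11) + 1*14)/5 = -30/5 = -6.0000
Py = (4*19 + 1*(-7))/5 = 69/5 = 13.8000

P = (-6.0000, 13.8000)


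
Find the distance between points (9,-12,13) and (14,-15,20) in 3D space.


dx=5, dy=-3, dz=7
d = sqrt(25+9+49) = sqrt(83) = 9.1104

9.1104


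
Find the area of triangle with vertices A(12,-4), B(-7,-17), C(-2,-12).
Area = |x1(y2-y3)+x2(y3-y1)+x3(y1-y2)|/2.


12*(-17+ 12) = -60
-7*(-12+ 4) = 56
-2*(-4+ 17) = -26
sum = -30
Area = |-30|/2 = 15.0000

15.0000 sq units


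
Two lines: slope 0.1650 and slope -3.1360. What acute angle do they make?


m1-m2 = 3.301
1+m1*m2 = 0.48256
tan(theta) = |3.301/0.48256| = 6.840600
theta = arctan(|3.301/0.48256|) = 81.6831 degrees (acute angle)

81.6831 degrees


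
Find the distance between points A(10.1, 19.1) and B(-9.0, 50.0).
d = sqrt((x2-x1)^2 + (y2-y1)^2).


dx = -9.0 - 10.1 = -19.1
dy = 50.0 - 19.1 = 30.9
d = sqrt(364.81 + 954.81) = sqrt(1319.62) = 36.3266

36.3266


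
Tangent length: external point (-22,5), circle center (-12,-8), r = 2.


d = sqrt((-22+ 12)^2 + (5+ 8)^2) = sqrt(100+169) = 16.4012
L = sqrt(269.0000 - 4) = sqrt(265.0000) = 16.2788

16.2788


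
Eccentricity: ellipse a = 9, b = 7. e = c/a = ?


c = sqrt(81-49) = sqrt(32) = 5.6569
e = c/a = sqrt(32)/9 = 0.6285

e = 0.6285


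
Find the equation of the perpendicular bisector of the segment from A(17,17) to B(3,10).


Midpoint = (10, 13.5)
Slope of AB = dy/dx = -7/(-14) = 0.5000
Perp slope = -dx/dy = -14/7 = -2.0000
b = My - (perp slope)*Mx = 13.5 + (-14*10)/(-7) = 13.5 + 20.0000 = 33.5000

y = -2.0000x + 33.5000


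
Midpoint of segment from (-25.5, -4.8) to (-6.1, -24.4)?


Mx = (-25.5 - 6.1)/2 = -31.6/2 = -15.8000
My = (-4.8 - 24.4)/2 = -29.2/2 = -14.6000

(-15.8000, -14.6000)


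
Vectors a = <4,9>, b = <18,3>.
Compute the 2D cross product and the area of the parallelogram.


cross = 4*3 - 9*18 = 12 - 162 = -150
Parallelogram area = |-150| = 150

cross = -150, parallelogram area = 150


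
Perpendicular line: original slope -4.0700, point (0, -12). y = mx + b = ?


Perpendicular slope = -1/m1 = -1/(-4.0700) = 0.2457
b2 = y0 - m2*x0 = -12 + 0/(-4.0700) = -12 + 0 = -12.0000

y = 0.2457x - 12.0000


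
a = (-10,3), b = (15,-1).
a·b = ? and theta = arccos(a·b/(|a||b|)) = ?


a·b = -10*15 + 3*(-1) = -150 - 3 = -153
|a| = sqrt(100+9) = 10.4403
|b| = sqrt(225+1) = 15.0333
cos(theta) = -153/(sqrt(109)*sqrt(226)) = -153/sqrt(24634) = -0.974819
theta = arccos(-153/sqrt(24634)) = 167.1148 degrees

a·b = -153, theta = 167.1148 deg


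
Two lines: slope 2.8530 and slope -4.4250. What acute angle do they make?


m1-m2 = 7.278
1+m1*m2 = -11.624525
tan(theta) = |7.278/(-11.624525)| = 0.626090
theta = arctan(|7.278/(-11.624525)|) = 32.0503 degrees (acute angle)

32.0503 degrees


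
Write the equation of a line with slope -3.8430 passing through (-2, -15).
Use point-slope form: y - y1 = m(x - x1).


y + 15 = -3.8430(x + 2)
y = -3.8430x - 15 + 3.8430*(-2)
y = -3.8430x - 22.6860

y = -3.8430x - 22.6860


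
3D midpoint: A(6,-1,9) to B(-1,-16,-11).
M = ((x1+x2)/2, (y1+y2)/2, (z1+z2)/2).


Mx = (6- 1)/2 = 2.5000
My = (-1- 16)/2 = -8.5000
Mz = (9- 11)/2 = -1.0000

M = (2.5000, -8.5000, -1.0000)


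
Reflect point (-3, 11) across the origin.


Reflection rule for origin: (-x, -y)
(-3, 11) -> (3, -11)

(3, -11)


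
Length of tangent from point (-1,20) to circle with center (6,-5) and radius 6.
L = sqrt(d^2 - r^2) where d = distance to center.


d = sqrt((-1-6)^2 + (20+ 5)^2) = sqrt(49+625) = 25.9615
L = sqrt(674.0000 - 36) = sqrt(638.0000) = 25.2587

25.2587


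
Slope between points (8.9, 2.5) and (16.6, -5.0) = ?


dy = -5.0 - 2.5 = -7.5
dx = 16.6 - 8.9 = 7.7
m = -7.5/7.7 = -0.9740

m = -0.9740


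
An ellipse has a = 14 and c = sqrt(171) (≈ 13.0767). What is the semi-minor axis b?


b^2 = 14^2 - (sqrt(171))^2 = 196 - 171 = 25
b = sqrt(25) = 5

b = 5


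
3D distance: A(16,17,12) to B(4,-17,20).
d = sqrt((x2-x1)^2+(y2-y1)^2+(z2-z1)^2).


dx=-12, dy=-34, dz=8
d = sqrt(144+1156+64) = sqrt(1364) = 36.9324

36.9324


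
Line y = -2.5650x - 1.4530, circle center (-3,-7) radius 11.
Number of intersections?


Substitute y = -2.5650x - 1.4530: (x+ 3)^2 + (-2.5650x- 1.4530+ 7)^2 = 121
Expand to Ax^2 + Bx + C = 0, where b-k = 5.547
A = 1+m^2 = 7.579225
B = 2(m(b-k) - h) = 2(-2.5650*5.547 + 3) = -22.45611
C = h^2 + (b-k)^2 - r^2 = 9 + 30.769209 - 121 = -81.230791
disc = B^2-4AC = 504.2769 + 2462.6658 = 2966.9427
disc > 0

2 intersection points


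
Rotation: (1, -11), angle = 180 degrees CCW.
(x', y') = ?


cos(180) = -1, sin(180) = 0
x' = 1*(-1) + 11*0 = -1
y' = 1*0 - 11*(-1) = 11

(-1, 11)
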